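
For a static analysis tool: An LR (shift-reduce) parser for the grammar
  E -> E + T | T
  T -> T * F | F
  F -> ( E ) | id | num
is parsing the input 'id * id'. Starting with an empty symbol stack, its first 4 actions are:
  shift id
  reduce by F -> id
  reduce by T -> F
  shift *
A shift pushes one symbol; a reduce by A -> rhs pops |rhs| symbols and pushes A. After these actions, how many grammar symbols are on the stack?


Tracking the symbol stack through each action:
  Action 1: shift 'id' : push -> stack = [id] (size 1)
  Action 2: reduce by F -> id : pop 1, push F -> stack = [F] (size 1)
  Action 3: reduce by T -> F : pop 1, push T -> stack = [T] (size 1)
  Action 4: shift '*' : push -> stack = [T, *] (size 2)
Final stack size: 2

2


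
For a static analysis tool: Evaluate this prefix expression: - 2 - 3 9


Parsing prefix expression: - 2 - 3 9
Step 1: Innermost operation '- 3 9'
  3 - 9 = -6
Step 2: Outer operation '- 2 [-6]'
  2 - -6 = 8

8


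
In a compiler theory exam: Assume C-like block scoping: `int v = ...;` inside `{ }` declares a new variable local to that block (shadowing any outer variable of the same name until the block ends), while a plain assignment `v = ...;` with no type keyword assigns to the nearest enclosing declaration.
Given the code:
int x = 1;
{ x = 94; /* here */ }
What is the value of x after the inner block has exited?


Analyzing scoping rules:
Outer scope: declares x = 1
Inner block: 'x = 94;' has no type keyword, so it is an assignment to the outer x (no shadowing)
The assignment changed the outer variable itself, so the new value persists after the block -> 94
Result: 94

94


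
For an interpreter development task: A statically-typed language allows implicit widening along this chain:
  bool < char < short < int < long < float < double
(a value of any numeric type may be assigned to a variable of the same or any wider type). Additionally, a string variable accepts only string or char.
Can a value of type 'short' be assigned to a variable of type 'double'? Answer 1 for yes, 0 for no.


Target variable type: double
Source value type: short
Numeric ranks: short=2, double=6
Widening allowed iff rank(source) <= rank(target): 2 <= 6? Yes
Result: 1

1


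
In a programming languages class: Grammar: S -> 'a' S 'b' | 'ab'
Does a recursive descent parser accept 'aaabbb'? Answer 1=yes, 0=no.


Grammar accepts strings of the form a^n b^n (n >= 1)
Word: 'aaabbb'
Counting: 3 a's and 3 b's
Check: 3 == 3? Yes
Derivation (S -> aSb applied 2 time(s), then S -> ab): S => aSb => aaSbb => aaabbb
Accepted

1


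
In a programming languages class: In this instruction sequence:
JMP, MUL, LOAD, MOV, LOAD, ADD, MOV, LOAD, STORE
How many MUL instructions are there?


Scanning instruction sequence for MUL:
  Position 1: JMP
  Position 2: MUL <- MATCH
  Position 3: LOAD
  Position 4: MOV
  Position 5: LOAD
  Position 6: ADD
  Position 7: MOV
  Position 8: LOAD
  Position 9: STORE
Matches at positions: [2]
Total MUL count: 1

1


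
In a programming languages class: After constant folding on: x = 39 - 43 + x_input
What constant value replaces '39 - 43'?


Identifying constant sub-expression:
  Original: x = 39 - 43 + x_input
  39 and 43 are both compile-time constants
  Evaluating: 39 - 43 = -4
  After folding: x = -4 + x_input

-4


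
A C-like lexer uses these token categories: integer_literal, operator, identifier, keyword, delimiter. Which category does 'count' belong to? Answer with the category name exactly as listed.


Token: 'count'
Checking categories:
  identifier: YES
  integer_literal: no
  operator: no
  keyword: no
  delimiter: no
Category: identifier

identifier


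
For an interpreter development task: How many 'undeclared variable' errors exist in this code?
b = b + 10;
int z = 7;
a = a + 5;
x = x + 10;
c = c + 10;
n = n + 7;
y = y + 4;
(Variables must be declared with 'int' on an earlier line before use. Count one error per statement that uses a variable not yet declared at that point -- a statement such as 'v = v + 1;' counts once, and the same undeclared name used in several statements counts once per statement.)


Scanning code line by line:
  Line 1: use 'b' -> ERROR (undeclared)
  Line 2: declare 'z' -> declared = ['z']
  Line 3: use 'a' -> ERROR (undeclared)
  Line 4: use 'x' -> ERROR (undeclared)
  Line 5: use 'c' -> ERROR (undeclared)
  Line 6: use 'n' -> ERROR (undeclared)
  Line 7: use 'y' -> ERROR (undeclared)
Total undeclared variable errors: 6

6


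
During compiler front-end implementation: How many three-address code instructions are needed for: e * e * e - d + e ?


Expression: e * e * e - d + e
Generating three-address code (respecting * over +/- precedence):
  Instruction 1: t1 = e * e
  Instruction 2: t2 = t1 * e
  Instruction 3: t3 = t2 - d
  Instruction 4: t4 = t3 + e
Total instructions: 4

4


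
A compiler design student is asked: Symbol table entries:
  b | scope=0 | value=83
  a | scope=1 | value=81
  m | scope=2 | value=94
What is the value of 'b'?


Searching symbol table for 'b':
  b | scope=0 | value=83 <- MATCH
  a | scope=1 | value=81
  m | scope=2 | value=94
Found 'b' at scope 0 with value 83

83


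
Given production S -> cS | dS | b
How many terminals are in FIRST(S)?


Production: S -> cS | dS | b
Examining each alternative for leading terminals:
  S -> cS : first terminal = 'c'
  S -> dS : first terminal = 'd'
  S -> b : first terminal = 'b'
FIRST(S) = {b, c, d}
Count: 3

3


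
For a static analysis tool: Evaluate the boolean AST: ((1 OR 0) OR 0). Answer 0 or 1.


Step 1: Evaluate inner node
  1 OR 0 = 1
Step 2: Evaluate root node
  1 OR 0 = 1

1


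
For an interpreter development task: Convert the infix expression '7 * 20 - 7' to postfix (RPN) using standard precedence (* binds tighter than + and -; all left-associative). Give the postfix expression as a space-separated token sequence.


Applying the shunting-yard algorithm:
  Operand 7 -> output
  Push '*' onto operator stack -> op-stack: [*]
  Operand 20 -> output
  See '-' (prec 1); top '*' (prec 2) >= it -> pop '*' to output
  Push '-' onto operator stack -> op-stack: [-]
  Operand 7 -> output
  End of input: pop '-' to output
Postfix result: 7 20 * 7 -

7 20 * 7 -


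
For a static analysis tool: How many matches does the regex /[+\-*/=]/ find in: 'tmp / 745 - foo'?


Pattern: /[+\-*/=]/ (operators)
Input: 'tmp / 745 - foo'
Scanning for matches:
  Match 1: '/'
  Match 2: '-'
Total matches: 2

2


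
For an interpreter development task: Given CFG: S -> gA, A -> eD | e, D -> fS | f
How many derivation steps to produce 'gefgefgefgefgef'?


Grammar: S -> gA, A -> eD | e, D -> fS | f
Deriving 'gefgefgefgefgef':
Step 1: S -> gA => gA
Step 2: A -> eD => geD
Step 3: D -> fS => gefS
Step 4: S -> gA => gefgA
Step 5: A -> eD => gefgeD
Step 6: D -> fS => gefgefS
Step 7: S -> gA => gefgefgA
Step 8: A -> eD => gefgefgeD
Step 9: D -> fS => gefgefgefS
Step 10: S -> gA => gefgefgefgA
Step 11: A -> eD => gefgefgefgeD
Step 12: D -> fS => gefgefgefgefS
Step 13: S -> gA => gefgefgefgefgA
Step 14: A -> eD => gefgefgefgefgeD
Step 15: D -> f => gefgefgefgefgef
Total derivation steps: 15

15


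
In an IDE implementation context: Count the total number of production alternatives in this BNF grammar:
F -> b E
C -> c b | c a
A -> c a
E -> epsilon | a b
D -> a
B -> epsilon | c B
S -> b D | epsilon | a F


Counting alternatives per rule:
  F: 1 alternative(s)
  C: 2 alternative(s)
  A: 1 alternative(s)
  E: 2 alternative(s)
  D: 1 alternative(s)
  B: 2 alternative(s)
  S: 3 alternative(s)
Sum: 1 + 2 + 1 + 2 + 1 + 2 + 3 = 12

12


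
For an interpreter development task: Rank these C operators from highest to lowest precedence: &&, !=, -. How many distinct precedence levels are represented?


Looking up precedence for each operator:
  && -> precedence 2
  != -> precedence 3
  - -> precedence 5
Sorted highest to lowest: -, !=, &&
Distinct precedence values: [5, 3, 2]
Number of distinct levels: 3

3


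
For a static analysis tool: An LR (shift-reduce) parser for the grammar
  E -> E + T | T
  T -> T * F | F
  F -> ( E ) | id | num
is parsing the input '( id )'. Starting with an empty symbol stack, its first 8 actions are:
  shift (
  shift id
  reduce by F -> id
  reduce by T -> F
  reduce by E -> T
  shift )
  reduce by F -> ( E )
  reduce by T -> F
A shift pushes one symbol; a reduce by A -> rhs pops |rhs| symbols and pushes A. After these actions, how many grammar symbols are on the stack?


Tracking the symbol stack through each action:
  Action 1: shift '(' : push -> stack = [(] (size 1)
  Action 2: shift 'id' : push -> stack = [(, id] (size 2)
  Action 3: reduce by F -> id : pop 1, push F -> stack = [(, F] (size 2)
  Action 4: reduce by T -> F : pop 1, push T -> stack = [(, T] (size 2)
  Action 5: reduce by E -> T : pop 1, push E -> stack = [(, E] (size 2)
  Action 6: shift ')' : push -> stack = [(, E, )] (size 3)
  Action 7: reduce by F -> ( E ) : pop 3, push F -> stack = [F] (size 1)
  Action 8: reduce by T -> F : pop 1, push T -> stack = [T] (size 1)
Final stack size: 1

1


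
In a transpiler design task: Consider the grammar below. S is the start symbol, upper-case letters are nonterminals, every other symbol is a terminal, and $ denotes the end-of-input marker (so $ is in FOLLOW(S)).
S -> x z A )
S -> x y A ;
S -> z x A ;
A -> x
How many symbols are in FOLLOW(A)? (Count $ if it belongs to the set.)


S is the start symbol and does not occur in any rule body, so FOLLOW(S) = {$}.
Examining every occurrence of A in a rule body:
  S -> x z A ) : A is followed by terminal ')' -> add ')'
  S -> x y A ; : A is followed by terminal ';' -> add ';'
  S -> z x A ; : A is followed by terminal ';' -> add ';' (already in the set)
  A -> x : A does not occur in the body -> contributes nothing
FOLLOW(A) = {), ;}
Count: 2

2


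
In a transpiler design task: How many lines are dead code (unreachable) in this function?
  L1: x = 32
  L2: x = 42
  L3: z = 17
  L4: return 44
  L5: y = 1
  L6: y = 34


Analyzing control flow:
  L1: reachable (before return)
  L2: reachable (before return)
  L3: reachable (before return)
  L4: reachable (return statement)
  L5: DEAD (after return at L4)
  L6: DEAD (after return at L4)
Return at L4, total lines = 6
Dead lines: L5 through L6
Count: 2

2


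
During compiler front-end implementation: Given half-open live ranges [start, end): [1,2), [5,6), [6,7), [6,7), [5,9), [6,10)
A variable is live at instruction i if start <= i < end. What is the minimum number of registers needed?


Live ranges:
  Var0: [1, 2)
  Var1: [5, 6)
  Var2: [6, 7)
  Var3: [6, 7)
  Var4: [5, 9)
  Var5: [6, 10)
Sweep-line events (position, delta, active):
  pos=1 start -> active=1
  pos=2 end -> active=0
  pos=5 start -> active=1
  pos=5 start -> active=2
  pos=6 end -> active=1
  pos=6 start -> active=2
  pos=6 start -> active=3
  pos=6 start -> active=4
  pos=7 end -> active=3
  pos=7 end -> active=2
  pos=9 end -> active=1
  pos=10 end -> active=0
Maximum simultaneous active: 4
Minimum registers needed: 4

4


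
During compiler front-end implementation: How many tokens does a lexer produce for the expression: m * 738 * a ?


Scanning 'm * 738 * a'
Token 1: 'm' -> identifier
Token 2: '*' -> operator
Token 3: '738' -> integer_literal
Token 4: '*' -> operator
Token 5: 'a' -> identifier
Total tokens: 5

5


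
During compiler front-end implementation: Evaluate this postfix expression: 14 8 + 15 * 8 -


Processing tokens left to right:
Push 14, Push 8
Pop 14 and 8, compute 14 + 8 = 22, push 22
Push 15
Pop 22 and 15, compute 22 * 15 = 330, push 330
Push 8
Pop 330 and 8, compute 330 - 8 = 322, push 322
Stack result: 322

322


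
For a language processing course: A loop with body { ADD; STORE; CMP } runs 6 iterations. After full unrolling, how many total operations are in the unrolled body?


Loop body operations: ADD, STORE, CMP (3 ops per iteration)
Unrolling 6 iterations:
  Iteration 1: ADD, STORE, CMP (3 ops)
  Iteration 2: ADD, STORE, CMP (3 ops)
  Iteration 3: ADD, STORE, CMP (3 ops)
  Iteration 4: ADD, STORE, CMP (3 ops)
  Iteration 5: ADD, STORE, CMP (3 ops)
  Iteration 6: ADD, STORE, CMP (3 ops)
Total: 6 iterations * 3 ops/iter = 18 operations

18


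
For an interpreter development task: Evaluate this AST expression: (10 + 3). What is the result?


Expression: (10 + 3)
Evaluating step by step:
  10 + 3 = 13
Result: 13

13


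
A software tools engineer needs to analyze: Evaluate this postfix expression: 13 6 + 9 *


Processing tokens left to right:
Push 13, Push 6
Pop 13 and 6, compute 13 + 6 = 19, push 19
Push 9
Pop 19 and 9, compute 19 * 9 = 171, push 171
Stack result: 171

171


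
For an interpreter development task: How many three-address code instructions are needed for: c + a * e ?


Expression: c + a * e
Generating three-address code (respecting * over +/- precedence):
  Instruction 1: t1 = a * e
  Instruction 2: t2 = c + t1
Total instructions: 2

2


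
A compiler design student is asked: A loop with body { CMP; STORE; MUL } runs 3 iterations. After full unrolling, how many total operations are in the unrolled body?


Loop body operations: CMP, STORE, MUL (3 ops per iteration)
Unrolling 3 iterations:
  Iteration 1: CMP, STORE, MUL (3 ops)
  Iteration 2: CMP, STORE, MUL (3 ops)
  Iteration 3: CMP, STORE, MUL (3 ops)
Total: 3 iterations * 3 ops/iter = 9 operations

9


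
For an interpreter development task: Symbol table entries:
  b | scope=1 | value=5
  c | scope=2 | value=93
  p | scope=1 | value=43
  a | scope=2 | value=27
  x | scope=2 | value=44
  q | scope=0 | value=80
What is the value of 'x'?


Searching symbol table for 'x':
  b | scope=1 | value=5
  c | scope=2 | value=93
  p | scope=1 | value=43
  a | scope=2 | value=27
  x | scope=2 | value=44 <- MATCH
  q | scope=0 | value=80
Found 'x' at scope 2 with value 44

44


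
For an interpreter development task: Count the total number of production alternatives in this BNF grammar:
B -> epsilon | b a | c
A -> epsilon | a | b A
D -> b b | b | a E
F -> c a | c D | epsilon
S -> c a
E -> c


Counting alternatives per rule:
  B: 3 alternative(s)
  A: 3 alternative(s)
  D: 3 alternative(s)
  F: 3 alternative(s)
  S: 1 alternative(s)
  E: 1 alternative(s)
Sum: 3 + 3 + 3 + 3 + 1 + 1 = 14

14


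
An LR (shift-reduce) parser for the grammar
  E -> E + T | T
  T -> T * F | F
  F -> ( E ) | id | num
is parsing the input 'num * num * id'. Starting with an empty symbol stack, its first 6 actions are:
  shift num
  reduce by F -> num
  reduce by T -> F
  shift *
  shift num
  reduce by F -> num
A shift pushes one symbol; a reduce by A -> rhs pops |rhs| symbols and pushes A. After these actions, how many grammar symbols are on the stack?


Tracking the symbol stack through each action:
  Action 1: shift 'num' : push -> stack = [num] (size 1)
  Action 2: reduce by F -> num : pop 1, push F -> stack = [F] (size 1)
  Action 3: reduce by T -> F : pop 1, push T -> stack = [T] (size 1)
  Action 4: shift '*' : push -> stack = [T, *] (size 2)
  Action 5: shift 'num' : push -> stack = [T, *, num] (size 3)
  Action 6: reduce by F -> num : pop 1, push F -> stack = [T, *, F] (size 3)
Final stack size: 3

3


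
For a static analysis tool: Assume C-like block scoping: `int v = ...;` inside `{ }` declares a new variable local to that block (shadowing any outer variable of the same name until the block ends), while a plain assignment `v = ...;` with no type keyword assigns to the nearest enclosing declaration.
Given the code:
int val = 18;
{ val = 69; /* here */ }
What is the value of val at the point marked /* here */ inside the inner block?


Analyzing scoping rules:
Outer scope: declares val = 18
Inner block: 'val = 69;' has no type keyword, so it is an assignment to the outer val (no shadowing)
Inside the block, after the assignment -> 69
Result: 69

69


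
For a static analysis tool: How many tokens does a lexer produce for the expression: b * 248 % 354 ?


Scanning 'b * 248 % 354'
Token 1: 'b' -> identifier
Token 2: '*' -> operator
Token 3: '248' -> integer_literal
Token 4: '%' -> operator
Token 5: '354' -> integer_literal
Total tokens: 5

5


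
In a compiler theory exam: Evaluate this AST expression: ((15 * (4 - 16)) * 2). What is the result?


Expression: ((15 * (4 - 16)) * 2)
Evaluating step by step:
  4 - 16 = -12
  15 * -12 = -180
  -180 * 2 = -360
Result: -360

-360


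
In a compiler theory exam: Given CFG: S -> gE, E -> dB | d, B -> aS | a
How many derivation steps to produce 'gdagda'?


Grammar: S -> gE, E -> dB | d, B -> aS | a
Deriving 'gdagda':
Step 1: S -> gE => gE
Step 2: E -> dB => gdB
Step 3: B -> aS => gdaS
Step 4: S -> gE => gdagE
Step 5: E -> dB => gdagdB
Step 6: B -> a => gdagda
Total derivation steps: 6

6


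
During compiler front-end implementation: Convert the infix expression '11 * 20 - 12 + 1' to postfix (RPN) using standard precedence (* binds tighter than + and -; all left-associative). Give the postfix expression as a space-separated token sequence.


Applying the shunting-yard algorithm:
  Operand 11 -> output
  Push '*' onto operator stack -> op-stack: [*]
  Operand 20 -> output
  See '-' (prec 1); top '*' (prec 2) >= it -> pop '*' to output
  Push '-' onto operator stack -> op-stack: [-]
  Operand 12 -> output
  See '+' (prec 1); top '-' (prec 1) >= it -> pop '-' to output
  Push '+' onto operator stack -> op-stack: [+]
  Operand 1 -> output
  End of input: pop '+' to output
Postfix result: 11 20 * 12 - 1 +

11 20 * 12 - 1 +


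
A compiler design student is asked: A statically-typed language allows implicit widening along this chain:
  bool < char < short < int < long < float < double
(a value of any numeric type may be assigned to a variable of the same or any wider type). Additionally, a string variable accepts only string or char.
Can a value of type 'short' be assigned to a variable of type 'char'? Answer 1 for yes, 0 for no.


Target variable type: char
Source value type: short
Numeric ranks: short=2, char=1
Widening allowed iff rank(source) <= rank(target): 2 <= 1? No
Result: 0

0


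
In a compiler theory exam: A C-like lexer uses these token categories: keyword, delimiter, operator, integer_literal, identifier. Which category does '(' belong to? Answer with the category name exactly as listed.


Token: '('
Checking categories:
  identifier: no
  integer_literal: no
  operator: no
  keyword: no
  delimiter: YES
Category: delimiter

delimiter


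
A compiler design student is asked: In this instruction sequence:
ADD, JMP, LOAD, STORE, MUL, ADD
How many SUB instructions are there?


Scanning instruction sequence for SUB:
  Position 1: ADD
  Position 2: JMP
  Position 3: LOAD
  Position 4: STORE
  Position 5: MUL
  Position 6: ADD
Matches at positions: []
Total SUB count: 0

0


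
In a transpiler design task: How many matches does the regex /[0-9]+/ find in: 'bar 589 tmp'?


Pattern: /[0-9]+/ (int literals)
Input: 'bar 589 tmp'
Scanning for matches:
  Match 1: '589'
Total matches: 1

1


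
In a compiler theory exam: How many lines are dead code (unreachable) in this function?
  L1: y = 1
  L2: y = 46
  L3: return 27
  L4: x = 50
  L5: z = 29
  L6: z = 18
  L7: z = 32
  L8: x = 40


Analyzing control flow:
  L1: reachable (before return)
  L2: reachable (before return)
  L3: reachable (return statement)
  L4: DEAD (after return at L3)
  L5: DEAD (after return at L3)
  L6: DEAD (after return at L3)
  L7: DEAD (after return at L3)
  L8: DEAD (after return at L3)
Return at L3, total lines = 8
Dead lines: L4 through L8
Count: 5

5


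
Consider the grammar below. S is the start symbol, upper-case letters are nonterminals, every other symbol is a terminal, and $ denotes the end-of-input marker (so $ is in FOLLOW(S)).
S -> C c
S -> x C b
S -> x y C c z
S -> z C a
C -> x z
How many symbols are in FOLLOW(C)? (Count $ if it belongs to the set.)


S is the start symbol and does not occur in any rule body, so FOLLOW(S) = {$}.
Examining every occurrence of C in a rule body:
  S -> C c : C is followed by terminal 'c' -> add 'c'
  S -> x C b : C is followed by terminal 'b' -> add 'b'
  S -> x y C c z : C is followed by terminal 'c' -> add 'c' (already in the set)
  S -> z C a : C is followed by terminal 'a' -> add 'a'
  C -> x z : C does not occur in the body -> contributes nothing
FOLLOW(C) = {a, b, c}
Count: 3

3


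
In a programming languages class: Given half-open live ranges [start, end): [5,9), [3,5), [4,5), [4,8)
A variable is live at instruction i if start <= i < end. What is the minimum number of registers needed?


Live ranges:
  Var0: [5, 9)
  Var1: [3, 5)
  Var2: [4, 5)
  Var3: [4, 8)
Sweep-line events (position, delta, active):
  pos=3 start -> active=1
  pos=4 start -> active=2
  pos=4 start -> active=3
  pos=5 end -> active=2
  pos=5 end -> active=1
  pos=5 start -> active=2
  pos=8 end -> active=1
  pos=9 end -> active=0
Maximum simultaneous active: 3
Minimum registers needed: 3

3


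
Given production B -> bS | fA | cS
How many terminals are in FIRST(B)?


Production: B -> bS | fA | cS
Examining each alternative for leading terminals:
  B -> bS : first terminal = 'b'
  B -> fA : first terminal = 'f'
  B -> cS : first terminal = 'c'
FIRST(B) = {b, c, f}
Count: 3

3


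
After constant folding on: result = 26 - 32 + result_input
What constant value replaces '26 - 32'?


Identifying constant sub-expression:
  Original: result = 26 - 32 + result_input
  26 and 32 are both compile-time constants
  Evaluating: 26 - 32 = -6
  After folding: result = -6 + result_input

-6


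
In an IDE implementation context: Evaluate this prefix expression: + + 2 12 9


Parsing prefix expression: + + 2 12 9
Step 1: Innermost operation '+ 2 12'
  2 + 12 = 14
Step 2: Outer operation '+ [14] 9'
  14 + 9 = 23

23


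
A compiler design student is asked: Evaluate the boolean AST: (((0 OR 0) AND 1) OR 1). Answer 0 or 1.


Step 1: Evaluate inner node
  0 OR 0 = 0
Step 2: Evaluate next node
  0 AND 1 = 0
Step 3: Evaluate root node
  0 OR 1 = 1

1


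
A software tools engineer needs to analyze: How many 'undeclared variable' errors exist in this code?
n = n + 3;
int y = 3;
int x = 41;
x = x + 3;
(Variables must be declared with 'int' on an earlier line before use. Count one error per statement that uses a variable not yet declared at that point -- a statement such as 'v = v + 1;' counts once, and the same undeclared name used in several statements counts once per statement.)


Scanning code line by line:
  Line 1: use 'n' -> ERROR (undeclared)
  Line 2: declare 'y' -> declared = ['y']
  Line 3: declare 'x' -> declared = ['x', 'y']
  Line 4: use 'x' -> OK (declared)
Total undeclared variable errors: 1

1


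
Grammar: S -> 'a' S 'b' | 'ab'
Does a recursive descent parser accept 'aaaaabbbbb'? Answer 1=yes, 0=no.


Grammar accepts strings of the form a^n b^n (n >= 1)
Word: 'aaaaabbbbb'
Counting: 5 a's and 5 b's
Check: 5 == 5? Yes
Derivation (S -> aSb applied 4 time(s), then S -> ab): S => aSb => aaSbb => aaaSbbb => aaaaSbbbb => aaaaabbbbb
Accepted

1


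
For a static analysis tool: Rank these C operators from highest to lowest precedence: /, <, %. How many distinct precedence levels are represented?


Looking up precedence for each operator:
  / -> precedence 6
  < -> precedence 4
  % -> precedence 6
Sorted highest to lowest: /, %, <
Distinct precedence values: [6, 4]
Number of distinct levels: 2

2


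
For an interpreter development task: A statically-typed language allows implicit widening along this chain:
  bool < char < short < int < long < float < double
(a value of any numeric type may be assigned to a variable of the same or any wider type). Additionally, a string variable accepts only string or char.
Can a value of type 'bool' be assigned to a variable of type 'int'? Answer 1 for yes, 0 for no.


Target variable type: int
Source value type: bool
Numeric ranks: bool=0, int=3
Widening allowed iff rank(source) <= rank(target): 0 <= 3? Yes
Result: 1

1


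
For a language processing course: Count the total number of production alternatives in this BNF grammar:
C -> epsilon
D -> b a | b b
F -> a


Counting alternatives per rule:
  C: 1 alternative(s)
  D: 2 alternative(s)
  F: 1 alternative(s)
Sum: 1 + 2 + 1 = 4

4


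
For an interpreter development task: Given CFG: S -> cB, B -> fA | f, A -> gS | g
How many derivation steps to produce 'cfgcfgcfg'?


Grammar: S -> cB, B -> fA | f, A -> gS | g
Deriving 'cfgcfgcfg':
Step 1: S -> cB => cB
Step 2: B -> fA => cfA
Step 3: A -> gS => cfgS
Step 4: S -> cB => cfgcB
Step 5: B -> fA => cfgcfA
Step 6: A -> gS => cfgcfgS
Step 7: S -> cB => cfgcfgcB
Step 8: B -> fA => cfgcfgcfA
Step 9: A -> g => cfgcfgcfg
Total derivation steps: 9

9


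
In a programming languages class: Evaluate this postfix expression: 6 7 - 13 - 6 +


Processing tokens left to right:
Push 6, Push 7
Pop 6 and 7, compute 6 - 7 = -1, push -1
Push 13
Pop -1 and 13, compute -1 - 13 = -14, push -14
Push 6
Pop -14 and 6, compute -14 + 6 = -8, push -8
Stack result: -8

-8


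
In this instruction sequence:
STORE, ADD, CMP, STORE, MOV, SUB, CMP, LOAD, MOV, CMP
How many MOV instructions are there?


Scanning instruction sequence for MOV:
  Position 1: STORE
  Position 2: ADD
  Position 3: CMP
  Position 4: STORE
  Position 5: MOV <- MATCH
  Position 6: SUB
  Position 7: CMP
  Position 8: LOAD
  Position 9: MOV <- MATCH
  Position 10: CMP
Matches at positions: [5, 9]
Total MOV count: 2

2


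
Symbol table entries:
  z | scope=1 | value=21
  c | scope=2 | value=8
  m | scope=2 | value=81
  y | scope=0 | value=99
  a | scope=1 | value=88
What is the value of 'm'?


Searching symbol table for 'm':
  z | scope=1 | value=21
  c | scope=2 | value=8
  m | scope=2 | value=81 <- MATCH
  y | scope=0 | value=99
  a | scope=1 | value=88
Found 'm' at scope 2 with value 81

81


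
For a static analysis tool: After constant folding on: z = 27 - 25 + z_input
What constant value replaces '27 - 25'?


Identifying constant sub-expression:
  Original: z = 27 - 25 + z_input
  27 and 25 are both compile-time constants
  Evaluating: 27 - 25 = 2
  After folding: z = 2 + z_input

2


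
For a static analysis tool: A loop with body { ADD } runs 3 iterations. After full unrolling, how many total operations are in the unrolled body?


Loop body operations: ADD (1 op per iteration)
Unrolling 3 iterations:
  Iteration 1: ADD (1 ops)
  Iteration 2: ADD (1 ops)
  Iteration 3: ADD (1 ops)
Total: 3 iterations * 1 ops/iter = 3 operations

3


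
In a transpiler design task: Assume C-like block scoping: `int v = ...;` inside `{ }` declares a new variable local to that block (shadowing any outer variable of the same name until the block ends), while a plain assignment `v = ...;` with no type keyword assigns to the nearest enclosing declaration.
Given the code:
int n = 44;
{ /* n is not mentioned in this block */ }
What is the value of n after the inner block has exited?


Analyzing scoping rules:
Outer scope: declares n = 44
Inner block: n is neither redeclared nor assigned -> unchanged
After the block -> 44
Result: 44

44


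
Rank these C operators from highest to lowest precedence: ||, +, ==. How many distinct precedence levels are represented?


Looking up precedence for each operator:
  || -> precedence 1
  + -> precedence 5
  == -> precedence 3
Sorted highest to lowest: +, ==, ||
Distinct precedence values: [5, 3, 1]
Number of distinct levels: 3

3


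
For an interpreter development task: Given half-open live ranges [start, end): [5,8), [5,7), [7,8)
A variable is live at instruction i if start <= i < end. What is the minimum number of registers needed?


Live ranges:
  Var0: [5, 8)
  Var1: [5, 7)
  Var2: [7, 8)
Sweep-line events (position, delta, active):
  pos=5 start -> active=1
  pos=5 start -> active=2
  pos=7 end -> active=1
  pos=7 start -> active=2
  pos=8 end -> active=1
  pos=8 end -> active=0
Maximum simultaneous active: 2
Minimum registers needed: 2

2


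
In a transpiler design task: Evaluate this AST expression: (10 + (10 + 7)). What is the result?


Expression: (10 + (10 + 7))
Evaluating step by step:
  10 + 7 = 17
  10 + 17 = 27
Result: 27

27


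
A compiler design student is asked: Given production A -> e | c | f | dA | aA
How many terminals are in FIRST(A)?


Production: A -> e | c | f | dA | aA
Examining each alternative for leading terminals:
  A -> e : first terminal = 'e'
  A -> c : first terminal = 'c'
  A -> f : first terminal = 'f'
  A -> dA : first terminal = 'd'
  A -> aA : first terminal = 'a'
FIRST(A) = {a, c, d, e, f}
Count: 5

5


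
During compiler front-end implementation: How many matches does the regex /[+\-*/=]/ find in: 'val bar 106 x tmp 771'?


Pattern: /[+\-*/=]/ (operators)
Input: 'val bar 106 x tmp 771'
Scanning for matches:
Total matches: 0

0


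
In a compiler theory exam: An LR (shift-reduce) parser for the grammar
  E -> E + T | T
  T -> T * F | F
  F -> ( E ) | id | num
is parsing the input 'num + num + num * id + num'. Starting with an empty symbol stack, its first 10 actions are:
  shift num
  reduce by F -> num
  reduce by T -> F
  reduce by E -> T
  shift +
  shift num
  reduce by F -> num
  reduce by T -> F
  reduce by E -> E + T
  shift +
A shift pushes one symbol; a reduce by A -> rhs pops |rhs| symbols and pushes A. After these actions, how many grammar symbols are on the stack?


Tracking the symbol stack through each action:
  Action 1: shift 'num' : push -> stack = [num] (size 1)
  Action 2: reduce by F -> num : pop 1, push F -> stack = [F] (size 1)
  Action 3: reduce by T -> F : pop 1, push T -> stack = [T] (size 1)
  Action 4: reduce by E -> T : pop 1, push E -> stack = [E] (size 1)
  Action 5: shift '+' : push -> stack = [E, +] (size 2)
  Action 6: shift 'num' : push -> stack = [E, +, num] (size 3)
  Action 7: reduce by F -> num : pop 1, push F -> stack = [E, +, F] (size 3)
  Action 8: reduce by T -> F : pop 1, push T -> stack = [E, +, T] (size 3)
  Action 9: reduce by E -> E + T : pop 3, push E -> stack = [E] (size 1)
  Action 10: shift '+' : push -> stack = [E, +] (size 2)
Final stack size: 2

2


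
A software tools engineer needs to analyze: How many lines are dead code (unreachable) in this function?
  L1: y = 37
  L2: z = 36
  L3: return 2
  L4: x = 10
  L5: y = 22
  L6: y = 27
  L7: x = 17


Analyzing control flow:
  L1: reachable (before return)
  L2: reachable (before return)
  L3: reachable (return statement)
  L4: DEAD (after return at L3)
  L5: DEAD (after return at L3)
  L6: DEAD (after return at L3)
  L7: DEAD (after return at L3)
Return at L3, total lines = 7
Dead lines: L4 through L7
Count: 4

4


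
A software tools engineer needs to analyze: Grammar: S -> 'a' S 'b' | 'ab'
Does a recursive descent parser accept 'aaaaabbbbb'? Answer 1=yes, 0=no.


Grammar accepts strings of the form a^n b^n (n >= 1)
Word: 'aaaaabbbbb'
Counting: 5 a's and 5 b's
Check: 5 == 5? Yes
Derivation (S -> aSb applied 4 time(s), then S -> ab): S => aSb => aaSbb => aaaSbbb => aaaaSbbbb => aaaaabbbbb
Accepted

1


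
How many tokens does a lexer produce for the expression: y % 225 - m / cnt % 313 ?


Scanning 'y % 225 - m / cnt % 313'
Token 1: 'y' -> identifier
Token 2: '%' -> operator
Token 3: '225' -> integer_literal
Token 4: '-' -> operator
Token 5: 'm' -> identifier
Token 6: '/' -> operator
Token 7: 'cnt' -> identifier
Token 8: '%' -> operator
Token 9: '313' -> integer_literal
Total tokens: 9

9


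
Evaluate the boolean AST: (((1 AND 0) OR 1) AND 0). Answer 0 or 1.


Step 1: Evaluate inner node
  1 AND 0 = 0
Step 2: Evaluate next node
  0 OR 1 = 1
Step 3: Evaluate root node
  1 AND 0 = 0

0


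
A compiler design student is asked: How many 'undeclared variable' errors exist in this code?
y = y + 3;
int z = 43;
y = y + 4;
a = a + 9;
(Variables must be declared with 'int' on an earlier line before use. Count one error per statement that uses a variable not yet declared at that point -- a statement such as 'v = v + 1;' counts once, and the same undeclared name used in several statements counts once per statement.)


Scanning code line by line:
  Line 1: use 'y' -> ERROR (undeclared)
  Line 2: declare 'z' -> declared = ['z']
  Line 3: use 'y' -> ERROR (undeclared)
  Line 4: use 'a' -> ERROR (undeclared)
Total undeclared variable errors: 3

3


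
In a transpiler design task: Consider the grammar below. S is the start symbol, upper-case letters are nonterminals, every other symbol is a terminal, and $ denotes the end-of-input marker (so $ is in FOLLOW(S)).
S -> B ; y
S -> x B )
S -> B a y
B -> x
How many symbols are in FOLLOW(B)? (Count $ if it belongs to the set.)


S is the start symbol and does not occur in any rule body, so FOLLOW(S) = {$}.
Examining every occurrence of B in a rule body:
  S -> B ; y : B is followed by terminal ';' -> add ';'
  S -> x B ) : B is followed by terminal ')' -> add ')'
  S -> B a y : B is followed by terminal 'a' -> add 'a'
  B -> x : B does not occur in the body -> contributes nothing
FOLLOW(B) = {), ;, a}
Count: 3

3


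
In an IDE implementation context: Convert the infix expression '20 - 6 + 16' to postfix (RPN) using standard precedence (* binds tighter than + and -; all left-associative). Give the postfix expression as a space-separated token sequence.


Applying the shunting-yard algorithm:
  Operand 20 -> output
  Push '-' onto operator stack -> op-stack: [-]
  Operand 6 -> output
  See '+' (prec 1); top '-' (prec 1) >= it -> pop '-' to output
  Push '+' onto operator stack -> op-stack: [+]
  Operand 16 -> output
  End of input: pop '+' to output
Postfix result: 20 6 - 16 +

20 6 - 16 +


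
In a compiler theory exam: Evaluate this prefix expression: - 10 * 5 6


Parsing prefix expression: - 10 * 5 6
Step 1: Innermost operation '* 5 6'
  5 * 6 = 30
Step 2: Outer operation '- 10 [30]'
  10 - 30 = -20

-20


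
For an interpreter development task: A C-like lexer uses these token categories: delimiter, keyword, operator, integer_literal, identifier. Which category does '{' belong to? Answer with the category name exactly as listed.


Token: '{'
Checking categories:
  identifier: no
  integer_literal: no
  operator: no
  keyword: no
  delimiter: YES
Category: delimiter

delimiter


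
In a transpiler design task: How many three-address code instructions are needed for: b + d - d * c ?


Expression: b + d - d * c
Generating three-address code (respecting * over +/- precedence):
  Instruction 1: t1 = d * c
  Instruction 2: t2 = b + d
  Instruction 3: t3 = t2 - t1
Total instructions: 3

3


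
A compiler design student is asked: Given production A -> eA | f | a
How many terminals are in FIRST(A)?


Production: A -> eA | f | a
Examining each alternative for leading terminals:
  A -> eA : first terminal = 'e'
  A -> f : first terminal = 'f'
  A -> a : first terminal = 'a'
FIRST(A) = {a, e, f}
Count: 3

3


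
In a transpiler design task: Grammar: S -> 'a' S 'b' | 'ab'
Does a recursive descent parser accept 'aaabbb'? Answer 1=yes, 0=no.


Grammar accepts strings of the form a^n b^n (n >= 1)
Word: 'aaabbb'
Counting: 3 a's and 3 b's
Check: 3 == 3? Yes
Derivation (S -> aSb applied 2 time(s), then S -> ab): S => aSb => aaSbb => aaabbb
Accepted

1


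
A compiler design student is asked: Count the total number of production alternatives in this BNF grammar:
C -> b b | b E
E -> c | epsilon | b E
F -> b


Counting alternatives per rule:
  C: 2 alternative(s)
  E: 3 alternative(s)
  F: 1 alternative(s)
Sum: 2 + 3 + 1 = 6

6


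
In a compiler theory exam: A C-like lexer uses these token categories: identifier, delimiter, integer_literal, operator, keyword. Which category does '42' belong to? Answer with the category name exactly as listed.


Token: '42'
Checking categories:
  identifier: no
  integer_literal: YES
  operator: no
  keyword: no
  delimiter: no
Category: integer_literal

integer_literal


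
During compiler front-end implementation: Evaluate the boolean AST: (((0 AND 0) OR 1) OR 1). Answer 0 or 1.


Step 1: Evaluate inner node
  0 AND 0 = 0
Step 2: Evaluate next node
  0 OR 1 = 1
Step 3: Evaluate root node
  1 OR 1 = 1

1


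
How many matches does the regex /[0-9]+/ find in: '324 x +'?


Pattern: /[0-9]+/ (int literals)
Input: '324 x +'
Scanning for matches:
  Match 1: '324'
Total matches: 1

1


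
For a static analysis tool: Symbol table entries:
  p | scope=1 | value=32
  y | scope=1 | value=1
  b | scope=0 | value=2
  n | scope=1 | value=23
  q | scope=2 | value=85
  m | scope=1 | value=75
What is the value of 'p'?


Searching symbol table for 'p':
  p | scope=1 | value=32 <- MATCH
  y | scope=1 | value=1
  b | scope=0 | value=2
  n | scope=1 | value=23
  q | scope=2 | value=85
  m | scope=1 | value=75
Found 'p' at scope 1 with value 32

32


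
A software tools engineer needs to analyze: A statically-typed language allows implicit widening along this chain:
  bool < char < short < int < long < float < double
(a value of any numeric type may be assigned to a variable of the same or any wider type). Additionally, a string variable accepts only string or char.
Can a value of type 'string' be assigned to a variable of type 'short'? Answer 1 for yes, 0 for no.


Target variable type: short
Source value type: string
Rule: string cannot widen to any numeric type
Result: 0

0


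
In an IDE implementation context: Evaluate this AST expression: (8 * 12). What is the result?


Expression: (8 * 12)
Evaluating step by step:
  8 * 12 = 96
Result: 96

96


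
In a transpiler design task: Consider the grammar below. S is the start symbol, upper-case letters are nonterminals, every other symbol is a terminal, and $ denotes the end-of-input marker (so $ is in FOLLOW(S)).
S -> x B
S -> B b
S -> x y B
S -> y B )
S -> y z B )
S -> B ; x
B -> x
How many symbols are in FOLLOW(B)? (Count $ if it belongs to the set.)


S is the start symbol and does not occur in any rule body, so FOLLOW(S) = {$}.
Examining every occurrence of B in a rule body:
  S -> x B : B is at the right end -> add FOLLOW(S) = {$}
  S -> B b : B is followed by terminal 'b' -> add 'b'
  S -> x y B : B is at the right end -> add FOLLOW(S) = {$} (already in the set)
  S -> y B ) : B is followed by terminal ')' -> add ')'
  S -> y z B ) : B is followed by terminal ')' -> add ')' (already in the set)
  S -> B ; x : B is followed by terminal ';' -> add ';'
  B -> x : B does not occur in the body -> contributes nothing
FOLLOW(B) = {), ;, b, $}
Count: 4

4


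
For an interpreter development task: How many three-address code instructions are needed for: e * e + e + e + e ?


Expression: e * e + e + e + e
Generating three-address code (respecting * over +/- precedence):
  Instruction 1: t1 = e * e
  Instruction 2: t2 = t1 + e
  Instruction 3: t3 = t2 + e
  Instruction 4: t4 = t3 + e
Total instructions: 4

4


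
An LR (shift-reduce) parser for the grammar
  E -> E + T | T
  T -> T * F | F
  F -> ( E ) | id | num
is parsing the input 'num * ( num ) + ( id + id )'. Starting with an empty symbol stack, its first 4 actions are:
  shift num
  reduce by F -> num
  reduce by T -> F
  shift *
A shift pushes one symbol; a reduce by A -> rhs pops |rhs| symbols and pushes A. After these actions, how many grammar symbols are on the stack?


Tracking the symbol stack through each action:
  Action 1: shift 'num' : push -> stack = [num] (size 1)
  Action 2: reduce by F -> num : pop 1, push F -> stack = [F] (size 1)
  Action 3: reduce by T -> F : pop 1, push T -> stack = [T] (size 1)
  Action 4: shift '*' : push -> stack = [T, *] (size 2)
Final stack size: 2

2


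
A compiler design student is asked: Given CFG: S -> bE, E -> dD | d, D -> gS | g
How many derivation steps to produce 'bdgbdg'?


Grammar: S -> bE, E -> dD | d, D -> gS | g
Deriving 'bdgbdg':
Step 1: S -> bE => bE
Step 2: E -> dD => bdD
Step 3: D -> gS => bdgS
Step 4: S -> bE => bdgbE
Step 5: E -> dD => bdgbdD
Step 6: D -> g => bdgbdg
Total derivation steps: 6

6


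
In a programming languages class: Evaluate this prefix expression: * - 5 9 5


Parsing prefix expression: * - 5 9 5
Step 1: Innermost operation '- 5 9'
  5 - 9 = -4
Step 2: Outer operation '* [-4] 5'
  -4 * 5 = -20

-20
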